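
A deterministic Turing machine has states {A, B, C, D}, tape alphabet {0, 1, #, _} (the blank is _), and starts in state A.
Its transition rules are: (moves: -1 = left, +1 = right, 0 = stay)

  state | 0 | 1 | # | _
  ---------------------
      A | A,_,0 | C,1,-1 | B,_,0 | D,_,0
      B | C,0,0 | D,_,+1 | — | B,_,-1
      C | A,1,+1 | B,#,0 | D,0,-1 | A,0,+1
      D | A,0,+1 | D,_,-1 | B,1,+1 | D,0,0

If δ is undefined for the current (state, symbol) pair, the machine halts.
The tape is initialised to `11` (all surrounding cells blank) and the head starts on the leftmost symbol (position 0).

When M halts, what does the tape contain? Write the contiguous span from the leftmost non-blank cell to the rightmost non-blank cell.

A | _[1]1   read 1 → write 1, move -1, go to C
C | [_]11   read _ → write 0, move +1, go to A
A | 0[1]1   read 1 → write 1, move -1, go to C
C | [0]11   read 0 → write 1, move +1, go to A
A | 1[1]1   read 1 → write 1, move -1, go to C
C | [1]11   read 1 → write #, move 0, go to B
B | [#]11
The non-blank tape span at halt is #11.

#11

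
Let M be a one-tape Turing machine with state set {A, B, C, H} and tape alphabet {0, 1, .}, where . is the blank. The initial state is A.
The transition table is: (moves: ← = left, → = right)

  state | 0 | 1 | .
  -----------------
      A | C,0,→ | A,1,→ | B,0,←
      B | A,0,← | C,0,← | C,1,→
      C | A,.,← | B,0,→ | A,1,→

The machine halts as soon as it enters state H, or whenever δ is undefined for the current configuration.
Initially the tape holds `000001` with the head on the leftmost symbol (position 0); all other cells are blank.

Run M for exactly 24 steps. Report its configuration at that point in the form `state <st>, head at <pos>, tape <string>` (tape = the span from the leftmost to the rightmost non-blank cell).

state C, head at 8, tape 01010001000

state=A head=0 tape=[0]00001.....   (A,0)→(C,0,→)
state=C head=1 tape=0[0]0001.....   (C,0)→(A,.,←)
state=A head=0 tape=[0].0001.....   (A,0)→(C,0,→)
state=C head=1 tape=0[.]0001.....   (C,.)→(A,1,→)
state=A head=2 tape=01[0]001.....   (A,0)→(C,0,→)
state=C head=3 tape=010[0]01.....   (C,0)→(A,.,←)
state=A head=2 tape=01[0].01.....   (A,0)→(C,0,→)
state=C head=3 tape=010[.]01.....   (C,.)→(A,1,→)
state=A head=4 tape=0101[0]1.....   (A,0)→(C,0,→)
state=C head=5 tape=01010[1].....   (C,1)→(B,0,→)
state=B head=6 tape=010100[.]....   (B,.)→(C,1,→)
state=C head=7 tape=0101001[.]...   (C,.)→(A,1,→)
state=A head=8 tape=01010011[.]..   (A,.)→(B,0,←)
state=B head=7 tape=0101001[1]0..   (B,1)→(C,0,←)
state=C head=6 tape=010100[1]00..   (C,1)→(B,0,→)
state=B head=7 tape=0101000[0]0..   (B,0)→(A,0,←)
state=A head=6 tape=010100[0]00..   (A,0)→(C,0,→)
state=C head=7 tape=0101000[0]0..   (C,0)→(A,.,←)
state=A head=6 tape=010100[0].0..   (A,0)→(C,0,→)
state=C head=7 tape=0101000[.]0..   (C,.)→(A,1,→)
state=A head=8 tape=01010001[0]..   (A,0)→(C,0,→)
state=C head=9 tape=010100010[.].   (C,.)→(A,1,→)
state=A head=10 tape=0101000101[.]   (A,.)→(B,0,←)
state=B head=9 tape=010100010[1]0   (B,1)→(C,0,←)
state=C head=8 tape=01010001[0]00
After 24 steps: state C, head at 8, tape 01010001000.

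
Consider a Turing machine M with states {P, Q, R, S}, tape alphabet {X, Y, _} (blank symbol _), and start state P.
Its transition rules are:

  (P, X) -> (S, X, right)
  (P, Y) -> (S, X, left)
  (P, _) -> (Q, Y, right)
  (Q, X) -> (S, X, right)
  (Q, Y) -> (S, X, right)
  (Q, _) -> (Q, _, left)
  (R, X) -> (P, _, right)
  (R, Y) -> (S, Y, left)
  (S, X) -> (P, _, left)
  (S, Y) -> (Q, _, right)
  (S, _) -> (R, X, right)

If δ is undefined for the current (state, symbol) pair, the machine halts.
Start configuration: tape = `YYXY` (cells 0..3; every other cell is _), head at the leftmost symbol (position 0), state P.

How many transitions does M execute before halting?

12

P | _[Y]YXY_   read Y → write X, move left, go to S
S | [_]XYXY_   read _ → write X, move right, go to R
R | X[X]YXY_   read X → write _, move right, go to P
P | X_[Y]XY_   read Y → write X, move left, go to S
S | X[_]XXY_   read _ → write X, move right, go to R
R | XX[X]XY_   read X → write _, move right, go to P
P | XX_[X]Y_   read X → write X, move right, go to S
S | XX_X[Y]_   read Y → write _, move right, go to Q
Q | XX_X_[_]   read _ → write _, move left, go to Q
Q | XX_X[_]_   read _ → write _, move left, go to Q
Q | XX_[X]__   read X → write X, move right, go to S
S | XX_X[_]_   read _ → write X, move right, go to R
R | XX_XX[_]
M halts after 12 transitions.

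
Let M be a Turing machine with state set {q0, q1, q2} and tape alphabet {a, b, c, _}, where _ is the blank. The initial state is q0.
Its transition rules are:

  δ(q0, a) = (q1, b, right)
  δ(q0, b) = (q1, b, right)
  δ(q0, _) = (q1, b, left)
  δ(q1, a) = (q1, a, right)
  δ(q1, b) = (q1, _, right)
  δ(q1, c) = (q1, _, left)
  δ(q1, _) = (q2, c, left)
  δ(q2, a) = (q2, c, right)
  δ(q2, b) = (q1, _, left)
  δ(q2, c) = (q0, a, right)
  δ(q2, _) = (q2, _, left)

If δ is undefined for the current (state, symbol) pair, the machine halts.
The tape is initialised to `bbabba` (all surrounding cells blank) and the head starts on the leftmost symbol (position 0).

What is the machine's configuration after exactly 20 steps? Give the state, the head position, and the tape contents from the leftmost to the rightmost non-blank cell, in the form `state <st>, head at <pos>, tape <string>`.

state=q0 head=0 tape=[b]babba___   (q0,b)→(q1,b,right)
state=q1 head=1 tape=b[b]abba___   (q1,b)→(q1,_,right)
state=q1 head=2 tape=b_[a]bba___   (q1,a)→(q1,a,right)
state=q1 head=3 tape=b_a[b]ba___   (q1,b)→(q1,_,right)
state=q1 head=4 tape=b_a_[b]a___   (q1,b)→(q1,_,right)
state=q1 head=5 tape=b_a__[a]___   (q1,a)→(q1,a,right)
state=q1 head=6 tape=b_a__a[_]__   (q1,_)→(q2,c,left)
state=q2 head=5 tape=b_a__[a]c__   (q2,a)→(q2,c,right)
state=q2 head=6 tape=b_a__c[c]__   (q2,c)→(q0,a,right)
state=q0 head=7 tape=b_a__ca[_]_   (q0,_)→(q1,b,left)
state=q1 head=6 tape=b_a__c[a]b_   (q1,a)→(q1,a,right)
state=q1 head=7 tape=b_a__ca[b]_   (q1,b)→(q1,_,right)
state=q1 head=8 tape=b_a__ca_[_]   (q1,_)→(q2,c,left)
state=q2 head=7 tape=b_a__ca[_]c   (q2,_)→(q2,_,left)
state=q2 head=6 tape=b_a__c[a]_c   (q2,a)→(q2,c,right)
state=q2 head=7 tape=b_a__cc[_]c   (q2,_)→(q2,_,left)
state=q2 head=6 tape=b_a__c[c]_c   (q2,c)→(q0,a,right)
state=q0 head=7 tape=b_a__ca[_]c   (q0,_)→(q1,b,left)
state=q1 head=6 tape=b_a__c[a]bc   (q1,a)→(q1,a,right)
state=q1 head=7 tape=b_a__ca[b]c   (q1,b)→(q1,_,right)
state=q1 head=8 tape=b_a__ca_[c]
After 20 steps: state q1, head at 8, tape b_a__ca_c.

state q1, head at 8, tape b_a__ca_c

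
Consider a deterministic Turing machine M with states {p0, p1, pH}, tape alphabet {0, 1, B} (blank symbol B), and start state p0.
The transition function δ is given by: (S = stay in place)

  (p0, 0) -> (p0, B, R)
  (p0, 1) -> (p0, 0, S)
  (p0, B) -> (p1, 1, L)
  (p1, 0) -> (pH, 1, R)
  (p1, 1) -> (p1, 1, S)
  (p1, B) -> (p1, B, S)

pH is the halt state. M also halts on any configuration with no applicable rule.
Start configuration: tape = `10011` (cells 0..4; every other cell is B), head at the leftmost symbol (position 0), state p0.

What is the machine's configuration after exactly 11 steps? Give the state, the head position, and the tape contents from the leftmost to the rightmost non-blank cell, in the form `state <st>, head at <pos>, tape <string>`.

state p1, head at 4, tape 1

state=p0 head=0 tape=[1]0011B   (p0,1)→(p0,0,S)
state=p0 head=0 tape=[0]0011B   (p0,0)→(p0,B,R)
state=p0 head=1 tape=B[0]011B   (p0,0)→(p0,B,R)
state=p0 head=2 tape=BB[0]11B   (p0,0)→(p0,B,R)
state=p0 head=3 tape=BBB[1]1B   (p0,1)→(p0,0,S)
state=p0 head=3 tape=BBB[0]1B   (p0,0)→(p0,B,R)
state=p0 head=4 tape=BBBB[1]B   (p0,1)→(p0,0,S)
state=p0 head=4 tape=BBBB[0]B   (p0,0)→(p0,B,R)
state=p0 head=5 tape=BBBBB[B]   (p0,B)→(p1,1,L)
state=p1 head=4 tape=BBBB[B]1   (p1,B)→(p1,B,S)
state=p1 head=4 tape=BBBB[B]1   (p1,B)→(p1,B,S)
state=p1 head=4 tape=BBBB[B]1
After 11 steps: state p1, head at 4, tape 1.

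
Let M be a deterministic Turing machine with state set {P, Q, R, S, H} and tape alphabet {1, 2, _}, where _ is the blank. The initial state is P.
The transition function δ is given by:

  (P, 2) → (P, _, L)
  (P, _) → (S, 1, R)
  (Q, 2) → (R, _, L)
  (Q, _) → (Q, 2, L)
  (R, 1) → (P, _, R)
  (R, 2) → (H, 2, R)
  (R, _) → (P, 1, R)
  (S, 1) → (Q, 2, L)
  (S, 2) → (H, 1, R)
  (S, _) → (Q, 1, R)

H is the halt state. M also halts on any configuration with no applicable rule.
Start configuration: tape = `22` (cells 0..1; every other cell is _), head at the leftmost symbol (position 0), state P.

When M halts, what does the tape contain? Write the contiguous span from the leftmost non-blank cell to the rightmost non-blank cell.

1_112

P | _[2]2__   read 2 → write _, move L, go to P
P | [_]_2__   read _ → write 1, move R, go to S
S | 1[_]2__   read _ → write 1, move R, go to Q
Q | 11[2]__   read 2 → write _, move L, go to R
R | 1[1]___   read 1 → write _, move R, go to P
P | 1_[_]__   read _ → write 1, move R, go to S
S | 1_1[_]_   read _ → write 1, move R, go to Q
Q | 1_11[_]   read _ → write 2, move L, go to Q
Q | 1_1[1]2
The non-blank tape span at halt is 1_112.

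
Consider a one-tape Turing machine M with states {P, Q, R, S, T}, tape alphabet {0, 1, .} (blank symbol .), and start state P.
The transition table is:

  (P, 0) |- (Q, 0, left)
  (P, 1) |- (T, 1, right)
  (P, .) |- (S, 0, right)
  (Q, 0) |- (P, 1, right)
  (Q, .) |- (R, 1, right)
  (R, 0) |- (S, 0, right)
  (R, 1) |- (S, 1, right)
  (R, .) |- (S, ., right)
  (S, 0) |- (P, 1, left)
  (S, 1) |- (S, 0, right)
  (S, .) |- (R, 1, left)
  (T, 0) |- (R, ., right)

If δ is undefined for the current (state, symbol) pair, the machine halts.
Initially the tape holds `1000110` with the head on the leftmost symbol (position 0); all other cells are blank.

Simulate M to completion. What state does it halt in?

Q

P | [1]000110   read 1 → write 1, move right, go to T
T | 1[0]00110   read 0 → write ., move right, go to R
R | 1.[0]0110   read 0 → write 0, move right, go to S
S | 1.0[0]110   read 0 → write 1, move left, go to P
P | 1.[0]1110   read 0 → write 0, move left, go to Q
Q | 1[.]01110   read . → write 1, move right, go to R
R | 11[0]1110   read 0 → write 0, move right, go to S
S | 110[1]110   read 1 → write 0, move right, go to S
S | 1100[1]10   read 1 → write 0, move right, go to S
S | 11000[1]0   read 1 → write 0, move right, go to S
S | 110000[0]   read 0 → write 1, move left, go to P
P | 11000[0]1   read 0 → write 0, move left, go to Q
Q | 1100[0]01   read 0 → write 1, move right, go to P
P | 11001[0]1   read 0 → write 0, move left, go to Q
Q | 1100[1]01
No transition is defined for (Q, 1); M halts in state Q.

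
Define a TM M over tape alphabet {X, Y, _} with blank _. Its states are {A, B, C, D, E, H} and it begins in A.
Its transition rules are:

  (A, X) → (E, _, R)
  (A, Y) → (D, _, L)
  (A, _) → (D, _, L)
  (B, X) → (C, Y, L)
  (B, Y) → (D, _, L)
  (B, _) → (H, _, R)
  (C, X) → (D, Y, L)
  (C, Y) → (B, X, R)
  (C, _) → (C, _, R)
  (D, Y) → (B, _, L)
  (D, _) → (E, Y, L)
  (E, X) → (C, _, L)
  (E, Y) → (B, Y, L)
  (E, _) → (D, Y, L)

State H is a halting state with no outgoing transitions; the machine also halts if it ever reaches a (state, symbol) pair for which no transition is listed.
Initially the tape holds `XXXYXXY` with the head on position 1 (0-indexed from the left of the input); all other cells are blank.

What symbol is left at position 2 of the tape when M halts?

Y

A | X[X]XYXXY   read X → write _, move R, go to E
E | X_[X]YXXY   read X → write _, move L, go to C
C | X[_]_YXXY   read _ → write _, move R, go to C
C | X_[_]YXXY   read _ → write _, move R, go to C
C | X__[Y]XXY   read Y → write X, move R, go to B
B | X__X[X]XY   read X → write Y, move L, go to C
C | X__[X]YXY   read X → write Y, move L, go to D
D | X_[_]YYXY   read _ → write Y, move L, go to E
E | X[_]YYYXY   read _ → write Y, move L, go to D
D | [X]YYYYXY
Cell 2 holds Y when M halts.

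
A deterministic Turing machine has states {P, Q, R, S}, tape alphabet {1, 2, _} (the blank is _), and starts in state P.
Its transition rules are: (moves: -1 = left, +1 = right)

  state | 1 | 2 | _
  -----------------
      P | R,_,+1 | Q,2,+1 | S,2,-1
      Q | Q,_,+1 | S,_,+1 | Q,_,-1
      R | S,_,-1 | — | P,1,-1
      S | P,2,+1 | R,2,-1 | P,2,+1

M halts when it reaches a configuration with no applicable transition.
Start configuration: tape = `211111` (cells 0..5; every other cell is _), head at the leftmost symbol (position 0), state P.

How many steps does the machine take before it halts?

state=P head=0 tape=__[2]11111_   (P,2)→(Q,2,+1)
state=Q head=1 tape=__2[1]1111_   (Q,1)→(Q,_,+1)
state=Q head=2 tape=__2_[1]111_   (Q,1)→(Q,_,+1)
state=Q head=3 tape=__2__[1]11_   (Q,1)→(Q,_,+1)
state=Q head=4 tape=__2___[1]1_   (Q,1)→(Q,_,+1)
state=Q head=5 tape=__2____[1]_   (Q,1)→(Q,_,+1)
state=Q head=6 tape=__2_____[_]   (Q,_)→(Q,_,-1)
state=Q head=5 tape=__2____[_]_   (Q,_)→(Q,_,-1)
state=Q head=4 tape=__2___[_]__   (Q,_)→(Q,_,-1)
state=Q head=3 tape=__2__[_]___   (Q,_)→(Q,_,-1)
state=Q head=2 tape=__2_[_]____   (Q,_)→(Q,_,-1)
state=Q head=1 tape=__2[_]_____   (Q,_)→(Q,_,-1)
state=Q head=0 tape=__[2]______   (Q,2)→(S,_,+1)
state=S head=1 tape=___[_]_____   (S,_)→(P,2,+1)
state=P head=2 tape=___2[_]____   (P,_)→(S,2,-1)
state=S head=1 tape=___[2]2____   (S,2)→(R,2,-1)
state=R head=0 tape=__[_]22____   (R,_)→(P,1,-1)
state=P head=-1 tape=_[_]122____   (P,_)→(S,2,-1)
state=S head=-2 tape=[_]2122____   (S,_)→(P,2,+1)
state=P head=-1 tape=2[2]122____   (P,2)→(Q,2,+1)
state=Q head=0 tape=22[1]22____   (Q,1)→(Q,_,+1)
state=Q head=1 tape=22_[2]2____   (Q,2)→(S,_,+1)
state=S head=2 tape=22__[2]____   (S,2)→(R,2,-1)
state=R head=1 tape=22_[_]2____   (R,_)→(P,1,-1)
state=P head=0 tape=22[_]12____   (P,_)→(S,2,-1)
state=S head=-1 tape=2[2]212____   (S,2)→(R,2,-1)
state=R head=-2 tape=[2]2212____
M halts after 26 transitions.

26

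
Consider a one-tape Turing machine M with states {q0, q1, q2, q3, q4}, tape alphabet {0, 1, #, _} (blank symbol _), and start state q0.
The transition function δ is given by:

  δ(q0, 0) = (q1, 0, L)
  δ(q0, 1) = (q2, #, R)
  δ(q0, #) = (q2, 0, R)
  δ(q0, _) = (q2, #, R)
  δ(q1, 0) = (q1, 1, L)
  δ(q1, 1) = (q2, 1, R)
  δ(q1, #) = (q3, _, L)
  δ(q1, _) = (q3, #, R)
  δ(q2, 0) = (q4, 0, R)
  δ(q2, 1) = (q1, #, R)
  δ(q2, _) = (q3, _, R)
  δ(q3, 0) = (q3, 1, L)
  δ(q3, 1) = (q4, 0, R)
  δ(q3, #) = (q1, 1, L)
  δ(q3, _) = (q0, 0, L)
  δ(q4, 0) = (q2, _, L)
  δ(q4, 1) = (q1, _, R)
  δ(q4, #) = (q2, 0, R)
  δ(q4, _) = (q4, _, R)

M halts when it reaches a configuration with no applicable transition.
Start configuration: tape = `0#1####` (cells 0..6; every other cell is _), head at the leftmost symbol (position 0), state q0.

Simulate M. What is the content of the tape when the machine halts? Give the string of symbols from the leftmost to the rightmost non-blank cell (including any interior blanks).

state=q0 head=0 tape=____[0]#1####   (q0,0)→(q1,0,L)
state=q1 head=-1 tape=___[_]0#1####   (q1,_)→(q3,#,R)
state=q3 head=0 tape=___#[0]#1####   (q3,0)→(q3,1,L)
state=q3 head=-1 tape=___[#]1#1####   (q3,#)→(q1,1,L)
state=q1 head=-2 tape=__[_]11#1####   (q1,_)→(q3,#,R)
state=q3 head=-1 tape=__#[1]1#1####   (q3,1)→(q4,0,R)
state=q4 head=0 tape=__#0[1]#1####   (q4,1)→(q1,_,R)
state=q1 head=1 tape=__#0_[#]1####   (q1,#)→(q3,_,L)
state=q3 head=0 tape=__#0[_]_1####   (q3,_)→(q0,0,L)
state=q0 head=-1 tape=__#[0]0_1####   (q0,0)→(q1,0,L)
state=q1 head=-2 tape=__[#]00_1####   (q1,#)→(q3,_,L)
state=q3 head=-3 tape=_[_]_00_1####   (q3,_)→(q0,0,L)
state=q0 head=-4 tape=[_]0_00_1####   (q0,_)→(q2,#,R)
state=q2 head=-3 tape=#[0]_00_1####   (q2,0)→(q4,0,R)
state=q4 head=-2 tape=#0[_]00_1####   (q4,_)→(q4,_,R)
state=q4 head=-1 tape=#0_[0]0_1####   (q4,0)→(q2,_,L)
state=q2 head=-2 tape=#0[_]_0_1####   (q2,_)→(q3,_,R)
state=q3 head=-1 tape=#0_[_]0_1####   (q3,_)→(q0,0,L)
state=q0 head=-2 tape=#0[_]00_1####   (q0,_)→(q2,#,R)
state=q2 head=-1 tape=#0#[0]0_1####   (q2,0)→(q4,0,R)
state=q4 head=0 tape=#0#0[0]_1####   (q4,0)→(q2,_,L)
state=q2 head=-1 tape=#0#[0]__1####   (q2,0)→(q4,0,R)
state=q4 head=0 tape=#0#0[_]_1####   (q4,_)→(q4,_,R)
state=q4 head=1 tape=#0#0_[_]1####   (q4,_)→(q4,_,R)
state=q4 head=2 tape=#0#0__[1]####   (q4,1)→(q1,_,R)
state=q1 head=3 tape=#0#0___[#]###   (q1,#)→(q3,_,L)
state=q3 head=2 tape=#0#0__[_]_###   (q3,_)→(q0,0,L)
state=q0 head=1 tape=#0#0_[_]0_###   (q0,_)→(q2,#,R)
state=q2 head=2 tape=#0#0_#[0]_###   (q2,0)→(q4,0,R)
state=q4 head=3 tape=#0#0_#0[_]###   (q4,_)→(q4,_,R)
state=q4 head=4 tape=#0#0_#0_[#]##   (q4,#)→(q2,0,R)
state=q2 head=5 tape=#0#0_#0_0[#]#
The non-blank tape span at halt is #0#0_#0_0##.

#0#0_#0_0##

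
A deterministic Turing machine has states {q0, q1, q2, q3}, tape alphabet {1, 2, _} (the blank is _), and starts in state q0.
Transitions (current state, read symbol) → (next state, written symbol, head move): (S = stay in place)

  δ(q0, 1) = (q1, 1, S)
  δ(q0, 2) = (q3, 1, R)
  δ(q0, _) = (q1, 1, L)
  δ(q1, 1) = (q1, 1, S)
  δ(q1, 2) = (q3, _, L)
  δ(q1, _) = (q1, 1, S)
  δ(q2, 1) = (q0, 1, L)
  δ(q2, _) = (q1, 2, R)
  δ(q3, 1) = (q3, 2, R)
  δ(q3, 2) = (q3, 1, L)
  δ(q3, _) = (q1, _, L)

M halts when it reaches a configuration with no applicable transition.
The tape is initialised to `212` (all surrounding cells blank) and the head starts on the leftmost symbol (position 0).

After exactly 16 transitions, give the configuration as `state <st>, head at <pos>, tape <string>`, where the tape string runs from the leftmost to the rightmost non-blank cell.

state q1, head at -2, tape 1_11

q0 | __[2]12_   read 2 → write 1, move R, go to q3
q3 | __1[1]2_   read 1 → write 2, move R, go to q3
q3 | __12[2]_   read 2 → write 1, move L, go to q3
q3 | __1[2]1_   read 2 → write 1, move L, go to q3
q3 | __[1]11_   read 1 → write 2, move R, go to q3
q3 | __2[1]1_   read 1 → write 2, move R, go to q3
q3 | __22[1]_   read 1 → write 2, move R, go to q3
q3 | __222[_]   read _ → write _, move L, go to q1
q1 | __22[2]_   read 2 → write _, move L, go to q3
q3 | __2[2]__   read 2 → write 1, move L, go to q3
q3 | __[2]1__   read 2 → write 1, move L, go to q3
q3 | _[_]11__   read _ → write _, move L, go to q1
q1 | [_]_11__   read _ → write 1, move S, go to q1
q1 | [1]_11__   read 1 → write 1, move S, go to q1
q1 | [1]_11__   read 1 → write 1, move S, go to q1
q1 | [1]_11__   read 1 → write 1, move S, go to q1
q1 | [1]_11__
After 16 steps: state q1, head at -2, tape 1_11.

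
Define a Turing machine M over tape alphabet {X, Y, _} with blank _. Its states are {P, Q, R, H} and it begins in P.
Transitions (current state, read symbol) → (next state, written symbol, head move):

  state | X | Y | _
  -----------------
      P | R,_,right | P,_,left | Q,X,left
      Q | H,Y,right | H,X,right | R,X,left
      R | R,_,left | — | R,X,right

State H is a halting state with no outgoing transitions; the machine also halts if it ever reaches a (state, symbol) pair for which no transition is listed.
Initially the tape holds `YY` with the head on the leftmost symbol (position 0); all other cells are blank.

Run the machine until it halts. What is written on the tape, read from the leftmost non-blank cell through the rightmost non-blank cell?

P | _____[Y]Y   read Y → write _, move left, go to P
P | ____[_]_Y   read _ → write X, move left, go to Q
Q | ___[_]X_Y   read _ → write X, move left, go to R
R | __[_]XX_Y   read _ → write X, move right, go to R
R | __X[X]X_Y   read X → write _, move left, go to R
R | __[X]_X_Y   read X → write _, move left, go to R
R | _[_]__X_Y   read _ → write X, move right, go to R
R | _X[_]_X_Y   read _ → write X, move right, go to R
R | _XX[_]X_Y   read _ → write X, move right, go to R
R | _XXX[X]_Y   read X → write _, move left, go to R
R | _XX[X]__Y   read X → write _, move left, go to R
R | _X[X]___Y   read X → write _, move left, go to R
R | _[X]____Y   read X → write _, move left, go to R
R | [_]_____Y   read _ → write X, move right, go to R
R | X[_]____Y   read _ → write X, move right, go to R
R | XX[_]___Y   read _ → write X, move right, go to R
R | XXX[_]__Y   read _ → write X, move right, go to R
R | XXXX[_]_Y   read _ → write X, move right, go to R
R | XXXXX[_]Y   read _ → write X, move right, go to R
R | XXXXXX[Y]
The non-blank tape span at halt is XXXXXXY.

XXXXXXY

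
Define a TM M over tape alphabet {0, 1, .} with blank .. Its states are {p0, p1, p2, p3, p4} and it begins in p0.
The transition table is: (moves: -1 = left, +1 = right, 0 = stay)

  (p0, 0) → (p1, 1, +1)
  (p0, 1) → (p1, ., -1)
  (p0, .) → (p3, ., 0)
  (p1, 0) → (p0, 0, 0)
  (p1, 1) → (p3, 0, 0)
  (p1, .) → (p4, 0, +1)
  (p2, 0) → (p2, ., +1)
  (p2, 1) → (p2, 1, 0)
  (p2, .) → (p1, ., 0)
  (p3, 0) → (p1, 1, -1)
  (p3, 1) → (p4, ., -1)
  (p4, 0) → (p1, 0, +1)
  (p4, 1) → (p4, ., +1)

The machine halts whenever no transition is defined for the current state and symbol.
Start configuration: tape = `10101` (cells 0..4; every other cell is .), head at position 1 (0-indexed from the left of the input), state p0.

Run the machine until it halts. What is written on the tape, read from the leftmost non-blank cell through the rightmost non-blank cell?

0..0

state=p0 head=1 tape=.1[0]101.   (p0,0)→(p1,1,+1)
state=p1 head=2 tape=.11[1]01.   (p1,1)→(p3,0,0)
state=p3 head=2 tape=.11[0]01.   (p3,0)→(p1,1,-1)
state=p1 head=1 tape=.1[1]101.   (p1,1)→(p3,0,0)
state=p3 head=1 tape=.1[0]101.   (p3,0)→(p1,1,-1)
state=p1 head=0 tape=.[1]1101.   (p1,1)→(p3,0,0)
state=p3 head=0 tape=.[0]1101.   (p3,0)→(p1,1,-1)
state=p1 head=-1 tape=[.]11101.   (p1,.)→(p4,0,+1)
state=p4 head=0 tape=0[1]1101.   (p4,1)→(p4,.,+1)
state=p4 head=1 tape=0.[1]101.   (p4,1)→(p4,.,+1)
state=p4 head=2 tape=0..[1]01.   (p4,1)→(p4,.,+1)
state=p4 head=3 tape=0...[0]1.   (p4,0)→(p1,0,+1)
state=p1 head=4 tape=0...0[1].   (p1,1)→(p3,0,0)
state=p3 head=4 tape=0...0[0].   (p3,0)→(p1,1,-1)
state=p1 head=3 tape=0...[0]1.   (p1,0)→(p0,0,0)
state=p0 head=3 tape=0...[0]1.   (p0,0)→(p1,1,+1)
state=p1 head=4 tape=0...1[1].   (p1,1)→(p3,0,0)
state=p3 head=4 tape=0...1[0].   (p3,0)→(p1,1,-1)
state=p1 head=3 tape=0...[1]1.   (p1,1)→(p3,0,0)
state=p3 head=3 tape=0...[0]1.   (p3,0)→(p1,1,-1)
state=p1 head=2 tape=0..[.]11.   (p1,.)→(p4,0,+1)
state=p4 head=3 tape=0..0[1]1.   (p4,1)→(p4,.,+1)
state=p4 head=4 tape=0..0.[1].   (p4,1)→(p4,.,+1)
state=p4 head=5 tape=0..0..[.]
The non-blank tape span at halt is 0..0.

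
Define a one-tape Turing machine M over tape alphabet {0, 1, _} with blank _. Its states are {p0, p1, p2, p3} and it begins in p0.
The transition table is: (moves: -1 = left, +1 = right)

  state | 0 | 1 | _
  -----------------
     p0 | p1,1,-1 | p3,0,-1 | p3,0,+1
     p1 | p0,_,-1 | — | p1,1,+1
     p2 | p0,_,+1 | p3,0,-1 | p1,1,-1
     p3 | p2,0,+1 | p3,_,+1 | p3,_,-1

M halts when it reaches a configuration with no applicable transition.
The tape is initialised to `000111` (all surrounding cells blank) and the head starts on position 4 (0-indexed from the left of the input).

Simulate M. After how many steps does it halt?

18

p0 | 0001[1]1__   read 1 → write 0, move -1, go to p3
p3 | 000[1]01__   read 1 → write _, move +1, go to p3
p3 | 000_[0]1__   read 0 → write 0, move +1, go to p2
p2 | 000_0[1]__   read 1 → write 0, move -1, go to p3
p3 | 000_[0]0__   read 0 → write 0, move +1, go to p2
p2 | 000_0[0]__   read 0 → write _, move +1, go to p0
p0 | 000_0_[_]_   read _ → write 0, move +1, go to p3
p3 | 000_0_0[_]   read _ → write _, move -1, go to p3
p3 | 000_0_[0]_   read 0 → write 0, move +1, go to p2
p2 | 000_0_0[_]   read _ → write 1, move -1, go to p1
p1 | 000_0_[0]1   read 0 → write _, move -1, go to p0
p0 | 000_0[_]_1   read _ → write 0, move +1, go to p3
p3 | 000_00[_]1   read _ → write _, move -1, go to p3
p3 | 000_0[0]_1   read 0 → write 0, move +1, go to p2
p2 | 000_00[_]1   read _ → write 1, move -1, go to p1
p1 | 000_0[0]11   read 0 → write _, move -1, go to p0
p0 | 000_[0]_11   read 0 → write 1, move -1, go to p1
p1 | 000[_]1_11   read _ → write 1, move +1, go to p1
p1 | 0001[1]_11
M halts after 18 transitions.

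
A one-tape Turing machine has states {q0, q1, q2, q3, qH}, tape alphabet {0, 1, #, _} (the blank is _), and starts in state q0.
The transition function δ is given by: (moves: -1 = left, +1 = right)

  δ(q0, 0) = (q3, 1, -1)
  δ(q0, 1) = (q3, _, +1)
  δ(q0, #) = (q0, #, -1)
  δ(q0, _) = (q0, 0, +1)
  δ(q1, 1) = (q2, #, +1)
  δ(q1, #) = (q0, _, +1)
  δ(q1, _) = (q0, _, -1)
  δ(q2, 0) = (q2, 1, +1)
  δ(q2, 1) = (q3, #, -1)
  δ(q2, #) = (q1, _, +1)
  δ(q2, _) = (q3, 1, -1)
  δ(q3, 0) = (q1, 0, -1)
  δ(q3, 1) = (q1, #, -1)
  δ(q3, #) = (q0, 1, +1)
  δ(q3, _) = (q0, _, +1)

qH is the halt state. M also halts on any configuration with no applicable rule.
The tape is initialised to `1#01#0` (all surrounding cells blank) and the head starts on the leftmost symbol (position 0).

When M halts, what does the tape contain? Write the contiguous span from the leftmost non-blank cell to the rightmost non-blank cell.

q0 | ___[1]#01#0   read 1 → write _, move +1, go to q3
q3 | ____[#]01#0   read # → write 1, move +1, go to q0
q0 | ____1[0]1#0   read 0 → write 1, move -1, go to q3
q3 | ____[1]11#0   read 1 → write #, move -1, go to q1
q1 | ___[_]#11#0   read _ → write _, move -1, go to q0
q0 | __[_]_#11#0   read _ → write 0, move +1, go to q0
q0 | __0[_]#11#0   read _ → write 0, move +1, go to q0
q0 | __00[#]11#0   read # → write #, move -1, go to q0
q0 | __0[0]#11#0   read 0 → write 1, move -1, go to q3
q3 | __[0]1#11#0   read 0 → write 0, move -1, go to q1
q1 | _[_]01#11#0   read _ → write _, move -1, go to q0
q0 | [_]_01#11#0   read _ → write 0, move +1, go to q0
q0 | 0[_]01#11#0   read _ → write 0, move +1, go to q0
q0 | 00[0]1#11#0   read 0 → write 1, move -1, go to q3
q3 | 0[0]11#11#0   read 0 → write 0, move -1, go to q1
q1 | [0]011#11#0
The non-blank tape span at halt is 0011#11#0.

0011#11#0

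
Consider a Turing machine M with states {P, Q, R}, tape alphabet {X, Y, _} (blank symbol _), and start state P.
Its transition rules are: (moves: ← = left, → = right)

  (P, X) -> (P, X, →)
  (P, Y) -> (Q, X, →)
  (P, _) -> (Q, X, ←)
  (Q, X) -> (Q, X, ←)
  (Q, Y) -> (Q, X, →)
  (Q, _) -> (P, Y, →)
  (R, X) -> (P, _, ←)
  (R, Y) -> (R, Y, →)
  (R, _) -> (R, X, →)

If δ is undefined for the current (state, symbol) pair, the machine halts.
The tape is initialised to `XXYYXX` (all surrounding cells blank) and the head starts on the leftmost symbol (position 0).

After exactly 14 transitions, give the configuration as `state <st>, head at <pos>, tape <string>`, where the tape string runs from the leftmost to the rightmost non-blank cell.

state=P head=0 tape=_[X]XYYXX   (P,X)→(P,X,→)
state=P head=1 tape=_X[X]YYXX   (P,X)→(P,X,→)
state=P head=2 tape=_XX[Y]YXX   (P,Y)→(Q,X,→)
state=Q head=3 tape=_XXX[Y]XX   (Q,Y)→(Q,X,→)
state=Q head=4 tape=_XXXX[X]X   (Q,X)→(Q,X,←)
state=Q head=3 tape=_XXX[X]XX   (Q,X)→(Q,X,←)
state=Q head=2 tape=_XX[X]XXX   (Q,X)→(Q,X,←)
state=Q head=1 tape=_X[X]XXXX   (Q,X)→(Q,X,←)
state=Q head=0 tape=_[X]XXXXX   (Q,X)→(Q,X,←)
state=Q head=-1 tape=[_]XXXXXX   (Q,_)→(P,Y,→)
state=P head=0 tape=Y[X]XXXXX   (P,X)→(P,X,→)
state=P head=1 tape=YX[X]XXXX   (P,X)→(P,X,→)
state=P head=2 tape=YXX[X]XXX   (P,X)→(P,X,→)
state=P head=3 tape=YXXX[X]XX   (P,X)→(P,X,→)
state=P head=4 tape=YXXXX[X]X
After 14 steps: state P, head at 4, tape YXXXXXX.

state P, head at 4, tape YXXXXXX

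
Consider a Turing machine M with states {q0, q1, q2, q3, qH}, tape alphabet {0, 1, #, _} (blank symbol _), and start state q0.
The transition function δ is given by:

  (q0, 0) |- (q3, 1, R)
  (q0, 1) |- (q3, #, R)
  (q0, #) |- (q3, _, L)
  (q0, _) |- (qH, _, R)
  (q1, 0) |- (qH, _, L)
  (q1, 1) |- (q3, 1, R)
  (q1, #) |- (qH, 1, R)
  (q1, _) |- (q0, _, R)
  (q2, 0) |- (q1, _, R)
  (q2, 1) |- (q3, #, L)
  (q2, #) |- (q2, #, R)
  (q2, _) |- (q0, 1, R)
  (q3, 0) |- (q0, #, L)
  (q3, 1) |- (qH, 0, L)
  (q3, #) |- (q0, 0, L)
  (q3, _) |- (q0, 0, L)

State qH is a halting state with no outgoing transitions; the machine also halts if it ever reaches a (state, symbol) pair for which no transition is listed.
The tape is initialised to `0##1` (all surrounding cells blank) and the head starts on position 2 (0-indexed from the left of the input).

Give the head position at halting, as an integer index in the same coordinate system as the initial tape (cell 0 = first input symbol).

-1

state=q0 head=2 tape=__0#[#]1   (q0,#)→(q3,_,L)
state=q3 head=1 tape=__0[#]_1   (q3,#)→(q0,0,L)
state=q0 head=0 tape=__[0]0_1   (q0,0)→(q3,1,R)
state=q3 head=1 tape=__1[0]_1   (q3,0)→(q0,#,L)
state=q0 head=0 tape=__[1]#_1   (q0,1)→(q3,#,R)
state=q3 head=1 tape=__#[#]_1   (q3,#)→(q0,0,L)
state=q0 head=0 tape=__[#]0_1   (q0,#)→(q3,_,L)
state=q3 head=-1 tape=_[_]_0_1   (q3,_)→(q0,0,L)
state=q0 head=-2 tape=[_]0_0_1   (q0,_)→(qH,_,R)
state=qH head=-1 tape=_[0]_0_1
At halt the head is at cell -1.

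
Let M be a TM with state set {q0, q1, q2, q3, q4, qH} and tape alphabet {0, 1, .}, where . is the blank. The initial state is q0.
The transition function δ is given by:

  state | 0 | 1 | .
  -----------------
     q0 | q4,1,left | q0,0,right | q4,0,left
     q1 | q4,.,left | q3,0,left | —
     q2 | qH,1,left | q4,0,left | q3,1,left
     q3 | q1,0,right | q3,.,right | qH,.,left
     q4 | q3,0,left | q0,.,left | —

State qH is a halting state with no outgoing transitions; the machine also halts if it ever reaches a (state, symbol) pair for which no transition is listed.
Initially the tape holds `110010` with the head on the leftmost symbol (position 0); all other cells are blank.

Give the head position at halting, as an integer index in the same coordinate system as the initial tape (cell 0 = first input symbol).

-2

state=q0 head=0 tape=..[1]10010   (q0,1)→(q0,0,right)
state=q0 head=1 tape=..0[1]0010   (q0,1)→(q0,0,right)
state=q0 head=2 tape=..00[0]010   (q0,0)→(q4,1,left)
state=q4 head=1 tape=..0[0]1010   (q4,0)→(q3,0,left)
state=q3 head=0 tape=..[0]01010   (q3,0)→(q1,0,right)
state=q1 head=1 tape=..0[0]1010   (q1,0)→(q4,.,left)
state=q4 head=0 tape=..[0].1010   (q4,0)→(q3,0,left)
state=q3 head=-1 tape=.[.]0.1010   (q3,.)→(qH,.,left)
state=qH head=-2 tape=[.].0.1010
At halt the head is at cell -2.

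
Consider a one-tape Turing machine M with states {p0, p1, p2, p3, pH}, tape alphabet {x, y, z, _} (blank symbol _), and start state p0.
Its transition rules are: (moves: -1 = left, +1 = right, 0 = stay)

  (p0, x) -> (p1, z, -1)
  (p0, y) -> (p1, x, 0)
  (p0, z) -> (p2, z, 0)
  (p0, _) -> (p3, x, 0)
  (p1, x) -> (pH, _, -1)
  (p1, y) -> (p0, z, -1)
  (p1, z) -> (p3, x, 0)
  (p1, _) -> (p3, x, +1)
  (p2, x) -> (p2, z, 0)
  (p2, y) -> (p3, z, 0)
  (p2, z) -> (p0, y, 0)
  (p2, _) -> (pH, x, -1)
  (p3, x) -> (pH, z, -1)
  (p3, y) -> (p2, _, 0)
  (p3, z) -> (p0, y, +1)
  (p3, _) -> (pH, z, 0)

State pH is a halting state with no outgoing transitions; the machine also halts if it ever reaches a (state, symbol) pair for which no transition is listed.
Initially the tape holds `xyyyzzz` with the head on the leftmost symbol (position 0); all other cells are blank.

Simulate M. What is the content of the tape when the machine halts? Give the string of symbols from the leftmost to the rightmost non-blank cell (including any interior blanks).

state=p0 head=0 tape=_[x]yyyzzz   (p0,x)→(p1,z,-1)
state=p1 head=-1 tape=[_]zyyyzzz   (p1,_)→(p3,x,+1)
state=p3 head=0 tape=x[z]yyyzzz   (p3,z)→(p0,y,+1)
state=p0 head=1 tape=xy[y]yyzzz   (p0,y)→(p1,x,0)
state=p1 head=1 tape=xy[x]yyzzz   (p1,x)→(pH,_,-1)
state=pH head=0 tape=x[y]_yyzzz
The non-blank tape span at halt is xy_yyzzz.

xy_yyzzz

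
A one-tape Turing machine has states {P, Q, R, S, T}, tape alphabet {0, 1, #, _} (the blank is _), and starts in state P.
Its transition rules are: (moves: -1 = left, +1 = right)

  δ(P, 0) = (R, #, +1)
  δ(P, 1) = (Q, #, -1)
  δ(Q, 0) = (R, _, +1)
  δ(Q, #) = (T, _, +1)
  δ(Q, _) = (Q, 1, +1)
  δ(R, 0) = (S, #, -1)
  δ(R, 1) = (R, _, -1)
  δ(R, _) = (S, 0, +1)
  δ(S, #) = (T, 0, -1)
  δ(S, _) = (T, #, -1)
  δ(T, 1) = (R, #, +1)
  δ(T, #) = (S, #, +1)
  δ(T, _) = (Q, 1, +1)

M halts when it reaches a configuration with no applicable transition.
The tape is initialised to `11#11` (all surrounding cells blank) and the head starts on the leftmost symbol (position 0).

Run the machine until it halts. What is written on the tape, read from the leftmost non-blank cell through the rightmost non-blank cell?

state=P head=0 tape=_[1]1#11   (P,1)→(Q,#,-1)
state=Q head=-1 tape=[_]#1#11   (Q,_)→(Q,1,+1)
state=Q head=0 tape=1[#]1#11   (Q,#)→(T,_,+1)
state=T head=1 tape=1_[1]#11   (T,1)→(R,#,+1)
state=R head=2 tape=1_#[#]11
The non-blank tape span at halt is 1_##11.

1_##11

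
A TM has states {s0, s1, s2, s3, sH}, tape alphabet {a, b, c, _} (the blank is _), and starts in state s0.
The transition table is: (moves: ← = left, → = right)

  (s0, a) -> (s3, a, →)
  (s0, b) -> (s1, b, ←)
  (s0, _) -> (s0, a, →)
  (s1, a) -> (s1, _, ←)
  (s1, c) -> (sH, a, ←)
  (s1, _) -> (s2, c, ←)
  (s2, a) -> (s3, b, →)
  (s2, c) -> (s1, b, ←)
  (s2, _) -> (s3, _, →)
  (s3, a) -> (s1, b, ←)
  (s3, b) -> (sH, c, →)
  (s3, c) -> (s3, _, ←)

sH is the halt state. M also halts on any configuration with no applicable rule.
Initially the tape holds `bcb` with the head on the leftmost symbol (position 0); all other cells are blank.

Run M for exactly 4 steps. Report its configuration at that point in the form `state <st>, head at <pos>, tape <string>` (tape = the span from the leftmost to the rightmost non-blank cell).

state=s0 head=0 tape=__[b]cb   (s0,b)→(s1,b,←)
state=s1 head=-1 tape=_[_]bcb   (s1,_)→(s2,c,←)
state=s2 head=-2 tape=[_]cbcb   (s2,_)→(s3,_,→)
state=s3 head=-1 tape=_[c]bcb   (s3,c)→(s3,_,←)
state=s3 head=-2 tape=[_]_bcb
After 4 steps: state s3, head at -2, tape bcb.

state s3, head at -2, tape bcb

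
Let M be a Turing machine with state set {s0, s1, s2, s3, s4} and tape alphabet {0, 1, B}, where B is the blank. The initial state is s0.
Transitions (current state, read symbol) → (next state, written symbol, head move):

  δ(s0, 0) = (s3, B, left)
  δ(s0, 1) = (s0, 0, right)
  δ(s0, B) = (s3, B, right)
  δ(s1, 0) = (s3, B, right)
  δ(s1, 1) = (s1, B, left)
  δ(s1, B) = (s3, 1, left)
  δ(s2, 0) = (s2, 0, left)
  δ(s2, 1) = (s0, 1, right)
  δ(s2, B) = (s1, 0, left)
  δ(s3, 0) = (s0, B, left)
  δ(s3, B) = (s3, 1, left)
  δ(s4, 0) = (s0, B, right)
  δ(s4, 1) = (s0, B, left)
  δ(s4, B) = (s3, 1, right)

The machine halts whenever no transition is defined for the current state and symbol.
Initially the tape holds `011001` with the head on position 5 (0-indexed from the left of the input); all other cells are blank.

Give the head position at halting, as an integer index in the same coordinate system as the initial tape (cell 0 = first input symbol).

3

state=s0 head=5 tape=01100[1]BB   (s0,1)→(s0,0,right)
state=s0 head=6 tape=011000[B]B   (s0,B)→(s3,B,right)
state=s3 head=7 tape=011000B[B]   (s3,B)→(s3,1,left)
state=s3 head=6 tape=011000[B]1   (s3,B)→(s3,1,left)
state=s3 head=5 tape=01100[0]11   (s3,0)→(s0,B,left)
state=s0 head=4 tape=0110[0]B11   (s0,0)→(s3,B,left)
state=s3 head=3 tape=011[0]BB11   (s3,0)→(s0,B,left)
state=s0 head=2 tape=01[1]BBB11   (s0,1)→(s0,0,right)
state=s0 head=3 tape=010[B]BB11   (s0,B)→(s3,B,right)
state=s3 head=4 tape=010B[B]B11   (s3,B)→(s3,1,left)
state=s3 head=3 tape=010[B]1B11   (s3,B)→(s3,1,left)
state=s3 head=2 tape=01[0]11B11   (s3,0)→(s0,B,left)
state=s0 head=1 tape=0[1]B11B11   (s0,1)→(s0,0,right)
state=s0 head=2 tape=00[B]11B11   (s0,B)→(s3,B,right)
state=s3 head=3 tape=00B[1]1B11
At halt the head is at cell 3.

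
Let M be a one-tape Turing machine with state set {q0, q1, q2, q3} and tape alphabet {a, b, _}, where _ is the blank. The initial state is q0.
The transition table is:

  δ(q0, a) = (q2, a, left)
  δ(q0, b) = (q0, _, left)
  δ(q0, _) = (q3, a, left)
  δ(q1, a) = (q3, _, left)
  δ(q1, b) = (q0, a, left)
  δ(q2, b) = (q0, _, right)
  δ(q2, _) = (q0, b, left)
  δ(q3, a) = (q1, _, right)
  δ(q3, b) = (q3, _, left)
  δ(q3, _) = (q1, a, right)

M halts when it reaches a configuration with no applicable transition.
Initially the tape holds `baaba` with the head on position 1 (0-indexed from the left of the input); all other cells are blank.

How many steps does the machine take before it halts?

8

state=q0 head=1 tape=__b[a]aba   (q0,a)→(q2,a,left)
state=q2 head=0 tape=__[b]aaba   (q2,b)→(q0,_,right)
state=q0 head=1 tape=___[a]aba   (q0,a)→(q2,a,left)
state=q2 head=0 tape=__[_]aaba   (q2,_)→(q0,b,left)
state=q0 head=-1 tape=_[_]baaba   (q0,_)→(q3,a,left)
state=q3 head=-2 tape=[_]abaaba   (q3,_)→(q1,a,right)
state=q1 head=-1 tape=a[a]baaba   (q1,a)→(q3,_,left)
state=q3 head=-2 tape=[a]_baaba   (q3,a)→(q1,_,right)
state=q1 head=-1 tape=_[_]baaba
M halts after 8 transitions.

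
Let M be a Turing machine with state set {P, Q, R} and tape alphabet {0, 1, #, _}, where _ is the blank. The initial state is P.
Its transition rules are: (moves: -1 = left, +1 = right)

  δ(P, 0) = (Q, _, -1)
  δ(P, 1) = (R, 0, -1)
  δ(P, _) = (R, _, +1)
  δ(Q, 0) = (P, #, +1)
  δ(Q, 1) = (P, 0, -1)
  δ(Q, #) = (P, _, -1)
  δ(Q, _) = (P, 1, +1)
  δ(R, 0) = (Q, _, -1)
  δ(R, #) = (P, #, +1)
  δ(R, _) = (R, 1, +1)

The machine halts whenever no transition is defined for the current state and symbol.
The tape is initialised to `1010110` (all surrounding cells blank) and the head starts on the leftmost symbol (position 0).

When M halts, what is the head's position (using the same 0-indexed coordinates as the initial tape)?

state=P head=0 tape=__[1]010110   (P,1)→(R,0,-1)
state=R head=-1 tape=_[_]0010110   (R,_)→(R,1,+1)
state=R head=0 tape=_1[0]010110   (R,0)→(Q,_,-1)
state=Q head=-1 tape=_[1]_010110   (Q,1)→(P,0,-1)
state=P head=-2 tape=[_]0_010110   (P,_)→(R,_,+1)
state=R head=-1 tape=_[0]_010110   (R,0)→(Q,_,-1)
state=Q head=-2 tape=[_]__010110   (Q,_)→(P,1,+1)
state=P head=-1 tape=1[_]_010110   (P,_)→(R,_,+1)
state=R head=0 tape=1_[_]010110   (R,_)→(R,1,+1)
state=R head=1 tape=1_1[0]10110   (R,0)→(Q,_,-1)
state=Q head=0 tape=1_[1]_10110   (Q,1)→(P,0,-1)
state=P head=-1 tape=1[_]0_10110   (P,_)→(R,_,+1)
state=R head=0 tape=1_[0]_10110   (R,0)→(Q,_,-1)
state=Q head=-1 tape=1[_]__10110   (Q,_)→(P,1,+1)
state=P head=0 tape=11[_]_10110   (P,_)→(R,_,+1)
state=R head=1 tape=11_[_]10110   (R,_)→(R,1,+1)
state=R head=2 tape=11_1[1]0110
At halt the head is at cell 2.

2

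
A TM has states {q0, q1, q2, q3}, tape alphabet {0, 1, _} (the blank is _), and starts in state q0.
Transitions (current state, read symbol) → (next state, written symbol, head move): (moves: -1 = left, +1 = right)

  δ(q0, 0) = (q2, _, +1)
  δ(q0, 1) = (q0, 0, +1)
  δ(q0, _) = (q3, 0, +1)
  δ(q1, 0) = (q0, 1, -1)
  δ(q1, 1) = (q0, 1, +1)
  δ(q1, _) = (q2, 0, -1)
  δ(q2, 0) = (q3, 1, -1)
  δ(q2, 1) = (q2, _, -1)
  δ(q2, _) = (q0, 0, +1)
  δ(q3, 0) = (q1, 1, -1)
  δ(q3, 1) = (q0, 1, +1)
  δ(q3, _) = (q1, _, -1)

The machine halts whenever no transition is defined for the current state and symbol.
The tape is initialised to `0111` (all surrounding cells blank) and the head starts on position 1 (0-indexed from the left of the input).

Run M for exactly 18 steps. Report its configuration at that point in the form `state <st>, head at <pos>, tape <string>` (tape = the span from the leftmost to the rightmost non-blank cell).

state q0, head at 3, tape 00001

state=q0 head=1 tape=0[1]11__   (q0,1)→(q0,0,+1)
state=q0 head=2 tape=00[1]1__   (q0,1)→(q0,0,+1)
state=q0 head=3 tape=000[1]__   (q0,1)→(q0,0,+1)
state=q0 head=4 tape=0000[_]_   (q0,_)→(q3,0,+1)
state=q3 head=5 tape=00000[_]   (q3,_)→(q1,_,-1)
state=q1 head=4 tape=0000[0]_   (q1,0)→(q0,1,-1)
state=q0 head=3 tape=000[0]1_   (q0,0)→(q2,_,+1)
state=q2 head=4 tape=000_[1]_   (q2,1)→(q2,_,-1)
state=q2 head=3 tape=000[_]__   (q2,_)→(q0,0,+1)
state=q0 head=4 tape=0000[_]_   (q0,_)→(q3,0,+1)
state=q3 head=5 tape=00000[_]   (q3,_)→(q1,_,-1)
state=q1 head=4 tape=0000[0]_   (q1,0)→(q0,1,-1)
state=q0 head=3 tape=000[0]1_   (q0,0)→(q2,_,+1)
state=q2 head=4 tape=000_[1]_   (q2,1)→(q2,_,-1)
state=q2 head=3 tape=000[_]__   (q2,_)→(q0,0,+1)
state=q0 head=4 tape=0000[_]_   (q0,_)→(q3,0,+1)
state=q3 head=5 tape=00000[_]   (q3,_)→(q1,_,-1)
state=q1 head=4 tape=0000[0]_   (q1,0)→(q0,1,-1)
state=q0 head=3 tape=000[0]1_
After 18 steps: state q0, head at 3, tape 00001.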